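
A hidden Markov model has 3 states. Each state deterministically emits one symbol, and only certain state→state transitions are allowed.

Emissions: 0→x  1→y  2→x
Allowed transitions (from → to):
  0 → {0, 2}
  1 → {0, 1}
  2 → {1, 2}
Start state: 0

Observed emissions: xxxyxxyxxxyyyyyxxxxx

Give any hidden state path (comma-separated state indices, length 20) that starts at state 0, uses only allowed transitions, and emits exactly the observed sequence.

  pos 0: x in {0,2}, choose 0; start
  pos 1: x in {0,2}, choose 2; 0->2 ok
  pos 2: x in {0,2}, choose 2; 2->2 ok
  pos 3: y in {1}, choose 1; 2->1 ok
  pos 4: x in {0,2}, choose 0; 1->0 ok
  pos 5: x in {0,2}, choose 2; 0->2 ok
  pos 6: y in {1}, choose 1; 2->1 ok
  pos 7: x in {0,2}, choose 0; 1->0 ok
  pos 8: x in {0,2}, choose 0; 0->0 ok
  pos 9: x in {0,2}, choose 2; 0->2 ok
  pos 10: y in {1}, choose 1; 2->1 ok
  pos 11: y in {1}, choose 1; 1->1 ok
  pos 12: y in {1}, choose 1; 1->1 ok
  pos 13: y in {1}, choose 1; 1->1 ok
  pos 14: y in {1}, choose 1; 1->1 ok
  pos 15: x in {0,2}, choose 0; 1->0 ok
  pos 16: x in {0,2}, choose 0; 0->0 ok
  pos 17: x in {0,2}, choose 2; 0->2 ok
  pos 18: x in {0,2}, choose 2; 2->2 ok
  pos 19: x in {0,2}, choose 2; 2->2 ok

0,2,2,1,0,2,1,0,0,2,1,1,1,1,1,0,0,2,2,2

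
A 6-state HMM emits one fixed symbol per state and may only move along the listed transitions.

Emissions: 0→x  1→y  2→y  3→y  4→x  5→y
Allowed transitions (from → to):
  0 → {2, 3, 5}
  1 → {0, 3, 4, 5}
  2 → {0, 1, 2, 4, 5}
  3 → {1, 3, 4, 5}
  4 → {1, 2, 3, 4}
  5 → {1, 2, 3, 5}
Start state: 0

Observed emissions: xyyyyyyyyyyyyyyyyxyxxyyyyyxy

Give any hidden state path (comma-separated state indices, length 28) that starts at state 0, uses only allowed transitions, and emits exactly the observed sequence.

  t0 'x' -> {0,4}, take 0 (start)
  t1 'y' -> {1,2,3,5}, take 2 (0->2 ok)
  t2 'y' -> {1,2,3,5}, take 1 (2->1 ok)
  t3 'y' -> {1,2,3,5}, take 5 (1->5 ok)
  t4 'y' -> {1,2,3,5}, take 3 (5->3 ok)
  t5 'y' -> {1,2,3,5}, take 5 (3->5 ok)
  t6 'y' -> {1,2,3,5}, take 5 (5->5 ok)
  t7 'y' -> {1,2,3,5}, take 1 (5->1 ok)
  t8 'y' -> {1,2,3,5}, take 5 (1->5 ok)
  t9 'y' -> {1,2,3,5}, take 5 (5->5 ok)
  t10 'y' -> {1,2,3,5}, take 3 (5->3 ok)
  t11 'y' -> {1,2,3,5}, take 1 (3->1 ok)
  t12 'y' -> {1,2,3,5}, take 5 (1->5 ok)
  t13 'y' -> {1,2,3,5}, take 5 (5->5 ok)
  t14 'y' -> {1,2,3,5}, take 1 (5->1 ok)
  t15 'y' -> {1,2,3,5}, take 3 (1->3 ok)
  t16 'y' -> {1,2,3,5}, take 3 (3->3 ok)
  t17 'x' -> {0,4}, take 4 (3->4 ok)
  t18 'y' -> {1,2,3,5}, take 1 (4->1 ok)
  t19 'x' -> {0,4}, take 4 (1->4 ok)
  t20 'x' -> {0,4}, take 4 (4->4 ok)
  t21 'y' -> {1,2,3,5}, take 2 (4->2 ok)
  t22 'y' -> {1,2,3,5}, take 5 (2->5 ok)
  t23 'y' -> {1,2,3,5}, take 3 (5->3 ok)
  t24 'y' -> {1,2,3,5}, take 5 (3->5 ok)
  t25 'y' -> {1,2,3,5}, take 2 (5->2 ok)
  t26 'x' -> {0,4}, take 4 (2->4 ok)
  t27 'y' -> {1,2,3,5}, take 1 (4->1 ok)

0,2,1,5,3,5,5,1,5,5,3,1,5,5,1,3,3,4,1,4,4,2,5,3,5,2,4,1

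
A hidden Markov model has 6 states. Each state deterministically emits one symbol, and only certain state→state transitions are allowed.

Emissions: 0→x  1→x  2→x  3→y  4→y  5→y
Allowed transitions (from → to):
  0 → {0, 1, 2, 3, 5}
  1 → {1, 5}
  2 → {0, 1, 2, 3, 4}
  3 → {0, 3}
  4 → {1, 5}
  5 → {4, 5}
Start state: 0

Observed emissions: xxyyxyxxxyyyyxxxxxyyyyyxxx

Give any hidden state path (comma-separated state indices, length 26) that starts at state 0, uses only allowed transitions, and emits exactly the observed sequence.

0,2,3,3,0,3,0,1,1,5,5,5,4,1,1,1,1,1,5,5,4,5,4,1,1,1

  [0] x  {0,1,2}  => 0  start
  [1] x  {0,1,2}  => 2  0->2 ok
  [2] y  {3,4,5}  => 3  2->3 ok
  [3] y  {3,4,5}  => 3  3->3 ok
  [4] x  {0,1,2}  => 0  3->0 ok
  [5] y  {3,4,5}  => 3  0->3 ok
  [6] x  {0,1,2}  => 0  3->0 ok
  [7] x  {0,1,2}  => 1  0->1 ok
  [8] x  {0,1,2}  => 1  1->1 ok
  [9] y  {3,4,5}  => 5  1->5 ok
  [10] y  {3,4,5}  => 5  5->5 ok
  [11] y  {3,4,5}  => 5  5->5 ok
  [12] y  {3,4,5}  => 4  5->4 ok
  [13] x  {0,1,2}  => 1  4->1 ok
  [14] x  {0,1,2}  => 1  1->1 ok
  [15] x  {0,1,2}  => 1  1->1 ok
  [16] x  {0,1,2}  => 1  1->1 ok
  [17] x  {0,1,2}  => 1  1->1 ok
  [18] y  {3,4,5}  => 5  1->5 ok
  [19] y  {3,4,5}  => 5  5->5 ok
  [20] y  {3,4,5}  => 4  5->4 ok
  [21] y  {3,4,5}  => 5  4->5 ok
  [22] y  {3,4,5}  => 4  5->4 ok
  [23] x  {0,1,2}  => 1  4->1 ok
  [24] x  {0,1,2}  => 1  1->1 ok
  [25] x  {0,1,2}  => 1  1->1 ok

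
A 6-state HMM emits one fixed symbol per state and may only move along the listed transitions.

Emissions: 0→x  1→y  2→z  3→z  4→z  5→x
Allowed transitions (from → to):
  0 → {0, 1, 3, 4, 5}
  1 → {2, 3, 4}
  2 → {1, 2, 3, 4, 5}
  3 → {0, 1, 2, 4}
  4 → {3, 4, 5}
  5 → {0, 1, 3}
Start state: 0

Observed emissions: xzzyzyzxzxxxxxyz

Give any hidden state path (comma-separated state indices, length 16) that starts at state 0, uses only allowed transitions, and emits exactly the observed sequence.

  [0] x  {0,5}  => 0  start
  [1] z  {2,3,4}  => 4  0->4 ok
  [2] z  {2,3,4}  => 3  4->3 ok
  [3] y  {1}  => 1  3->1 ok
  [4] z  {2,3,4}  => 3  1->3 ok
  [5] y  {1}  => 1  3->1 ok
  [6] z  {2,3,4}  => 4  1->4 ok
  [7] x  {0,5}  => 5  4->5 ok
  [8] z  {2,3,4}  => 3  5->3 ok
  [9] x  {0,5}  => 0  3->0 ok
  [10] x  {0,5}  => 5  0->5 ok
  [11] x  {0,5}  => 0  5->0 ok
  [12] x  {0,5}  => 0  0->0 ok
  [13] x  {0,5}  => 5  0->5 ok
  [14] y  {1}  => 1  5->1 ok
  [15] z  {2,3,4}  => 3  1->3 ok

0,4,3,1,3,1,4,5,3,0,5,0,0,5,1,3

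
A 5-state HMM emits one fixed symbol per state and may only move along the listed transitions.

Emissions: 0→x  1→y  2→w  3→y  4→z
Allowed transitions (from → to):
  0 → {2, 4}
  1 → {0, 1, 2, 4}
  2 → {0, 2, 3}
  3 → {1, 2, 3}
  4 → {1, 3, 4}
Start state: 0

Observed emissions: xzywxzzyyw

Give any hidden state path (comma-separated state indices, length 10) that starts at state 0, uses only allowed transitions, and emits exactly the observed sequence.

0,4,1,2,0,4,4,3,1,2

  [0] x  {0}  => 0  start
  [1] z  {4}  => 4  0->4 ok
  [2] y  {1,3}  => 1  4->1 ok
  [3] w  {2}  => 2  1->2 ok
  [4] x  {0}  => 0  2->0 ok
  [5] z  {4}  => 4  0->4 ok
  [6] z  {4}  => 4  4->4 ok
  [7] y  {1,3}  => 3  4->3 ok
  [8] y  {1,3}  => 1  3->1 ok
  [9] w  {2}  => 2  1->2 ok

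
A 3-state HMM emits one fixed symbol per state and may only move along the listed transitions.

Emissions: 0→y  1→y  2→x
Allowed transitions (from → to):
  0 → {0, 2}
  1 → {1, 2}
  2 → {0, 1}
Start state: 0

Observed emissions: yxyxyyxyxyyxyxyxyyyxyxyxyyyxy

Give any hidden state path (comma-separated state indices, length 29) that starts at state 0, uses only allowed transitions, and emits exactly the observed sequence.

  0: obs=y cand={0,1} pick 0 [start]
  1: obs=x cand={2} pick 2 [0->2 ok]
  2: obs=y cand={0,1} pick 0 [2->0 ok]
  3: obs=x cand={2} pick 2 [0->2 ok]
  4: obs=y cand={0,1} pick 1 [2->1 ok]
  5: obs=y cand={0,1} pick 1 [1->1 ok]
  6: obs=x cand={2} pick 2 [1->2 ok]
  7: obs=y cand={0,1} pick 1 [2->1 ok]
  8: obs=x cand={2} pick 2 [1->2 ok]
  9: obs=y cand={0,1} pick 0 [2->0 ok]
  10: obs=y cand={0,1} pick 0 [0->0 ok]
  11: obs=x cand={2} pick 2 [0->2 ok]
  12: obs=y cand={0,1} pick 1 [2->1 ok]
  13: obs=x cand={2} pick 2 [1->2 ok]
  14: obs=y cand={0,1} pick 1 [2->1 ok]
  15: obs=x cand={2} pick 2 [1->2 ok]
  16: obs=y cand={0,1} pick 0 [2->0 ok]
  17: obs=y cand={0,1} pick 0 [0->0 ok]
  18: obs=y cand={0,1} pick 0 [0->0 ok]
  19: obs=x cand={2} pick 2 [0->2 ok]
  20: obs=y cand={0,1} pick 0 [2->0 ok]
  21: obs=x cand={2} pick 2 [0->2 ok]
  22: obs=y cand={0,1} pick 0 [2->0 ok]
  23: obs=x cand={2} pick 2 [0->2 ok]
  24: obs=y cand={0,1} pick 1 [2->1 ok]
  25: obs=y cand={0,1} pick 1 [1->1 ok]
  26: obs=y cand={0,1} pick 1 [1->1 ok]
  27: obs=x cand={2} pick 2 [1->2 ok]
  28: obs=y cand={0,1} pick 0 [2->0 ok]

0,2,0,2,1,1,2,1,2,0,0,2,1,2,1,2,0,0,0,2,0,2,0,2,1,1,1,2,0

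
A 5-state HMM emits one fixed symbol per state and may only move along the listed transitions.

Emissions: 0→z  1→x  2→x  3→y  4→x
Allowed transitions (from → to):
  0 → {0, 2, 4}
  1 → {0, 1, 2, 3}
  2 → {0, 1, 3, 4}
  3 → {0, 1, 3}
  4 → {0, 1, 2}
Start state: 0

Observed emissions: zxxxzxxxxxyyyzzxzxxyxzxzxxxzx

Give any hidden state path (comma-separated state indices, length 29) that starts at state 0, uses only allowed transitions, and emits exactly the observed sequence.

0,4,1,2,0,2,1,1,2,1,3,3,3,0,0,2,0,2,1,3,1,0,4,0,2,4,2,0,2

  [0] z  {0}  => 0  start
  [1] x  {1,2,4}  => 4  0->4 ok
  [2] x  {1,2,4}  => 1  4->1 ok
  [3] x  {1,2,4}  => 2  1->2 ok
  [4] z  {0}  => 0  2->0 ok
  [5] x  {1,2,4}  => 2  0->2 ok
  [6] x  {1,2,4}  => 1  2->1 ok
  [7] x  {1,2,4}  => 1  1->1 ok
  [8] x  {1,2,4}  => 2  1->2 ok
  [9] x  {1,2,4}  => 1  2->1 ok
  [10] y  {3}  => 3  1->3 ok
  [11] y  {3}  => 3  3->3 ok
  [12] y  {3}  => 3  3->3 ok
  [13] z  {0}  => 0  3->0 ok
  [14] z  {0}  => 0  0->0 ok
  [15] x  {1,2,4}  => 2  0->2 ok
  [16] z  {0}  => 0  2->0 ok
  [17] x  {1,2,4}  => 2  0->2 ok
  [18] x  {1,2,4}  => 1  2->1 ok
  [19] y  {3}  => 3  1->3 ok
  [20] x  {1,2,4}  => 1  3->1 ok
  [21] z  {0}  => 0  1->0 ok
  [22] x  {1,2,4}  => 4  0->4 ok
  [23] z  {0}  => 0  4->0 ok
  [24] x  {1,2,4}  => 2  0->2 ok
  [25] x  {1,2,4}  => 4  2->4 ok
  [26] x  {1,2,4}  => 2  4->2 ok
  [27] z  {0}  => 0  2->0 ok
  [28] x  {1,2,4}  => 2  0->2 ok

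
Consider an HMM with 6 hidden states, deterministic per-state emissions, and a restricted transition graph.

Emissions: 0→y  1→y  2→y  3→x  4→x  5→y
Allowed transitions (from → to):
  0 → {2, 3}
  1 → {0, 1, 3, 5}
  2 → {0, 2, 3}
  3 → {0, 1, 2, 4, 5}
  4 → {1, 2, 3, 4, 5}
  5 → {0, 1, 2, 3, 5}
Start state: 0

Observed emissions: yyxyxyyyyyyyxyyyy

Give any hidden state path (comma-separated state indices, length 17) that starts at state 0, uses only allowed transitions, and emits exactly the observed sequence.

  0: obs=y cand={0,1,2,5} pick 0 [start]
  1: obs=y cand={0,1,2,5} pick 2 [0->2 ok]
  2: obs=x cand={3,4} pick 3 [2->3 ok]
  3: obs=y cand={0,1,2,5} pick 2 [3->2 ok]
  4: obs=x cand={3,4} pick 3 [2->3 ok]
  5: obs=y cand={0,1,2,5} pick 0 [3->0 ok]
  6: obs=y cand={0,1,2,5} pick 2 [0->2 ok]
  7: obs=y cand={0,1,2,5} pick 0 [2->0 ok]
  8: obs=y cand={0,1,2,5} pick 2 [0->2 ok]
  9: obs=y cand={0,1,2,5} pick 0 [2->0 ok]
  10: obs=y cand={0,1,2,5} pick 2 [0->2 ok]
  11: obs=y cand={0,1,2,5} pick 2 [2->2 ok]
  12: obs=x cand={3,4} pick 3 [2->3 ok]
  13: obs=y cand={0,1,2,5} pick 1 [3->1 ok]
  14: obs=y cand={0,1,2,5} pick 0 [1->0 ok]
  15: obs=y cand={0,1,2,5} pick 2 [0->2 ok]
  16: obs=y cand={0,1,2,5} pick 2 [2->2 ok]

0,2,3,2,3,0,2,0,2,0,2,2,3,1,0,2,2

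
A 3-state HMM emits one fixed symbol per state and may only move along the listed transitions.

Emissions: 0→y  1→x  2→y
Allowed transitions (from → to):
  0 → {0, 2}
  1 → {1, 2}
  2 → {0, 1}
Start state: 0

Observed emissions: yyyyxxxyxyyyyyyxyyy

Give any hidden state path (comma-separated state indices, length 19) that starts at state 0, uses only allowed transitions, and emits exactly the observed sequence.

0,2,0,2,1,1,1,2,1,2,0,0,0,0,2,1,2,0,0

  [0] y  {0,2}  => 0  start
  [1] y  {0,2}  => 2  0->2 ok
  [2] y  {0,2}  => 0  2->0 ok
  [3] y  {0,2}  => 2  0->2 ok
  [4] x  {1}  => 1  2->1 ok
  [5] x  {1}  => 1  1->1 ok
  [6] x  {1}  => 1  1->1 ok
  [7] y  {0,2}  => 2  1->2 ok
  [8] x  {1}  => 1  2->1 ok
  [9] y  {0,2}  => 2  1->2 ok
  [10] y  {0,2}  => 0  2->0 ok
  [11] y  {0,2}  => 0  0->0 ok
  [12] y  {0,2}  => 0  0->0 ok
  [13] y  {0,2}  => 0  0->0 ok
  [14] y  {0,2}  => 2  0->2 ok
  [15] x  {1}  => 1  2->1 ok
  [16] y  {0,2}  => 2  1->2 ok
  [17] y  {0,2}  => 0  2->0 ok
  [18] y  {0,2}  => 0  0->0 ok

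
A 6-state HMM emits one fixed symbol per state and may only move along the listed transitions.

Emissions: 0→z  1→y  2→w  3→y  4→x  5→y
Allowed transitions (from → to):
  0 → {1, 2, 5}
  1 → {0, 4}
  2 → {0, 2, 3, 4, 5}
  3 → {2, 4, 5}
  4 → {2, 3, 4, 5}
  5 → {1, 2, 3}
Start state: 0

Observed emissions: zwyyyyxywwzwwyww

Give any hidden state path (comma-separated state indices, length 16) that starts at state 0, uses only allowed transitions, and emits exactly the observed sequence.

0,2,5,3,5,1,4,5,2,2,0,2,2,3,2,2

  0: obs=z cand={0} pick 0 [start]
  1: obs=w cand={2} pick 2 [0->2 ok]
  2: obs=y cand={1,3,5} pick 5 [2->5 ok]
  3: obs=y cand={1,3,5} pick 3 [5->3 ok]
  4: obs=y cand={1,3,5} pick 5 [3->5 ok]
  5: obs=y cand={1,3,5} pick 1 [5->1 ok]
  6: obs=x cand={4} pick 4 [1->4 ok]
  7: obs=y cand={1,3,5} pick 5 [4->5 ok]
  8: obs=w cand={2} pick 2 [5->2 ok]
  9: obs=w cand={2} pick 2 [2->2 ok]
  10: obs=z cand={0} pick 0 [2->0 ok]
  11: obs=w cand={2} pick 2 [0->2 ok]
  12: obs=w cand={2} pick 2 [2->2 ok]
  13: obs=y cand={1,3,5} pick 3 [2->3 ok]
  14: obs=w cand={2} pick 2 [3->2 ok]
  15: obs=w cand={2} pick 2 [2->2 ok]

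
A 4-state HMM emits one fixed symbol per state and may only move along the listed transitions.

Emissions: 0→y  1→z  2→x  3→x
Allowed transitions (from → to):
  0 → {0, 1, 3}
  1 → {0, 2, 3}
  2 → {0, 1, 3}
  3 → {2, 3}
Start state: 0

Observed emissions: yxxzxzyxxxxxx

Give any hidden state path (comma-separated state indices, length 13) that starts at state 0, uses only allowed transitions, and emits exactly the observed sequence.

  [0] y  {0}  => 0  start
  [1] x  {2,3}  => 3  0->3 ok
  [2] x  {2,3}  => 2  3->2 ok
  [3] z  {1}  => 1  2->1 ok
  [4] x  {2,3}  => 2  1->2 ok
  [5] z  {1}  => 1  2->1 ok
  [6] y  {0}  => 0  1->0 ok
  [7] x  {2,3}  => 3  0->3 ok
  [8] x  {2,3}  => 2  3->2 ok
  [9] x  {2,3}  => 3  2->3 ok
  [10] x  {2,3}  => 3  3->3 ok
  [11] x  {2,3}  => 3  3->3 ok
  [12] x  {2,3}  => 3  3->3 ok

0,3,2,1,2,1,0,3,2,3,3,3,3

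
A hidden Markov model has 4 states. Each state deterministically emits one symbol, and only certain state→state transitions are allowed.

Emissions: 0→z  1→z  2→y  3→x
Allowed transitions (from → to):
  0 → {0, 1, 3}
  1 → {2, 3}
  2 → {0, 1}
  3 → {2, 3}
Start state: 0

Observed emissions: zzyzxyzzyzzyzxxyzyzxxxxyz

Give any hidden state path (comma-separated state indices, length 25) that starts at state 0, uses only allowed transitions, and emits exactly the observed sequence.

  0: obs=z cand={0,1} pick 0 [start]
  1: obs=z cand={0,1} pick 1 [0->1 ok]
  2: obs=y cand={2} pick 2 [1->2 ok]
  3: obs=z cand={0,1} pick 1 [2->1 ok]
  4: obs=x cand={3} pick 3 [1->3 ok]
  5: obs=y cand={2} pick 2 [3->2 ok]
  6: obs=z cand={0,1} pick 0 [2->0 ok]
  7: obs=z cand={0,1} pick 1 [0->1 ok]
  8: obs=y cand={2} pick 2 [1->2 ok]
  9: obs=z cand={0,1} pick 0 [2->0 ok]
  10: obs=z cand={0,1} pick 1 [0->1 ok]
  11: obs=y cand={2} pick 2 [1->2 ok]
  12: obs=z cand={0,1} pick 1 [2->1 ok]
  13: obs=x cand={3} pick 3 [1->3 ok]
  14: obs=x cand={3} pick 3 [3->3 ok]
  15: obs=y cand={2} pick 2 [3->2 ok]
  16: obs=z cand={0,1} pick 1 [2->1 ok]
  17: obs=y cand={2} pick 2 [1->2 ok]
  18: obs=z cand={0,1} pick 1 [2->1 ok]
  19: obs=x cand={3} pick 3 [1->3 ok]
  20: obs=x cand={3} pick 3 [3->3 ok]
  21: obs=x cand={3} pick 3 [3->3 ok]
  22: obs=x cand={3} pick 3 [3->3 ok]
  23: obs=y cand={2} pick 2 [3->2 ok]
  24: obs=z cand={0,1} pick 1 [2->1 ok]

0,1,2,1,3,2,0,1,2,0,1,2,1,3,3,2,1,2,1,3,3,3,3,2,1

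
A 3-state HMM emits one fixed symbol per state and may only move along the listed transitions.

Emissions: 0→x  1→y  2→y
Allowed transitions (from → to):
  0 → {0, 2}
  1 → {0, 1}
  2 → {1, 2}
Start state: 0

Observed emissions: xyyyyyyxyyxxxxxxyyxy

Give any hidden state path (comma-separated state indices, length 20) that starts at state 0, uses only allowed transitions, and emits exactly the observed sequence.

  pos 0: x in {0}, choose 0; start
  pos 1: y in {1,2}, choose 2; 0->2 ok
  pos 2: y in {1,2}, choose 2; 2->2 ok
  pos 3: y in {1,2}, choose 2; 2->2 ok
  pos 4: y in {1,2}, choose 2; 2->2 ok
  pos 5: y in {1,2}, choose 1; 2->1 ok
  pos 6: y in {1,2}, choose 1; 1->1 ok
  pos 7: x in {0}, choose 0; 1->0 ok
  pos 8: y in {1,2}, choose 2; 0->2 ok
  pos 9: y in {1,2}, choose 1; 2->1 ok
  pos 10: x in {0}, choose 0; 1->0 ok
  pos 11: x in {0}, choose 0; 0->0 ok
  pos 12: x in {0}, choose 0; 0->0 ok
  pos 13: x in {0}, choose 0; 0->0 ok
  pos 14: x in {0}, choose 0; 0->0 ok
  pos 15: x in {0}, choose 0; 0->0 ok
  pos 16: y in {1,2}, choose 2; 0->2 ok
  pos 17: y in {1,2}, choose 1; 2->1 ok
  pos 18: x in {0}, choose 0; 1->0 ok
  pos 19: y in {1,2}, choose 2; 0->2 ok

0,2,2,2,2,1,1,0,2,1,0,0,0,0,0,0,2,1,0,2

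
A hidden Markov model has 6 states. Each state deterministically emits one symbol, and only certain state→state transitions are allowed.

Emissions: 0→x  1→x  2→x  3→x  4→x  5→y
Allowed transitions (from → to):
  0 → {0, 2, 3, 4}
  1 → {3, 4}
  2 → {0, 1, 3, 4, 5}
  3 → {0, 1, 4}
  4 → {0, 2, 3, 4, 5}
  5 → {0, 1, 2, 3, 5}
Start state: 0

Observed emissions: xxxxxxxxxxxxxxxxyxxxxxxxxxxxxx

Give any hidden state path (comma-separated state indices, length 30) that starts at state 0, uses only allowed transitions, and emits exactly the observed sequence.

0,4,4,0,0,0,3,4,4,3,0,2,3,4,0,4,5,0,3,4,0,0,4,0,4,4,0,4,4,4

  t0 'x' -> {0,1,2,3,4}, take 0 (start)
  t1 'x' -> {0,1,2,3,4}, take 4 (0->4 ok)
  t2 'x' -> {0,1,2,3,4}, take 4 (4->4 ok)
  t3 'x' -> {0,1,2,3,4}, take 0 (4->0 ok)
  t4 'x' -> {0,1,2,3,4}, take 0 (0->0 ok)
  t5 'x' -> {0,1,2,3,4}, take 0 (0->0 ok)
  t6 'x' -> {0,1,2,3,4}, take 3 (0->3 ok)
  t7 'x' -> {0,1,2,3,4}, take 4 (3->4 ok)
  t8 'x' -> {0,1,2,3,4}, take 4 (4->4 ok)
  t9 'x' -> {0,1,2,3,4}, take 3 (4->3 ok)
  t10 'x' -> {0,1,2,3,4}, take 0 (3->0 ok)
  t11 'x' -> {0,1,2,3,4}, take 2 (0->2 ok)
  t12 'x' -> {0,1,2,3,4}, take 3 (2->3 ok)
  t13 'x' -> {0,1,2,3,4}, take 4 (3->4 ok)
  t14 'x' -> {0,1,2,3,4}, take 0 (4->0 ok)
  t15 'x' -> {0,1,2,3,4}, take 4 (0->4 ok)
  t16 'y' -> {5}, take 5 (4->5 ok)
  t17 'x' -> {0,1,2,3,4}, take 0 (5->0 ok)
  t18 'x' -> {0,1,2,3,4}, take 3 (0->3 ok)
  t19 'x' -> {0,1,2,3,4}, take 4 (3->4 ok)
  t20 'x' -> {0,1,2,3,4}, take 0 (4->0 ok)
  t21 'x' -> {0,1,2,3,4}, take 0 (0->0 ok)
  t22 'x' -> {0,1,2,3,4}, take 4 (0->4 ok)
  t23 'x' -> {0,1,2,3,4}, take 0 (4->0 ok)
  t24 'x' -> {0,1,2,3,4}, take 4 (0->4 ok)
  t25 'x' -> {0,1,2,3,4}, take 4 (4->4 ok)
  t26 'x' -> {0,1,2,3,4}, take 0 (4->0 ok)
  t27 'x' -> {0,1,2,3,4}, take 4 (0->4 ok)
  t28 'x' -> {0,1,2,3,4}, take 4 (4->4 ok)
  t29 'x' -> {0,1,2,3,4}, take 4 (4->4 ok)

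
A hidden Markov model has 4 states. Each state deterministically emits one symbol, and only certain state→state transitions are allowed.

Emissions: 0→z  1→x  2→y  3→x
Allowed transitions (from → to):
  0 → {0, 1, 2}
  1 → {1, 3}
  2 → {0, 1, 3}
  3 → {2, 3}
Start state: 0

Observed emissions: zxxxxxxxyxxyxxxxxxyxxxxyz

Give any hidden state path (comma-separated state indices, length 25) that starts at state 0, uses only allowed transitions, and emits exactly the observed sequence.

  [0] z  {0}  => 0  start
  [1] x  {1,3}  => 1  0->1 ok
  [2] x  {1,3}  => 1  1->1 ok
  [3] x  {1,3}  => 1  1->1 ok
  [4] x  {1,3}  => 1  1->1 ok
  [5] x  {1,3}  => 3  1->3 ok
  [6] x  {1,3}  => 3  3->3 ok
  [7] x  {1,3}  => 3  3->3 ok
  [8] y  {2}  => 2  3->2 ok
  [9] x  {1,3}  => 1  2->1 ok
  [10] x  {1,3}  => 3  1->3 ok
  [11] y  {2}  => 2  3->2 ok
  [12] x  {1,3}  => 1  2->1 ok
  [13] x  {1,3}  => 1  1->1 ok
  [14] x  {1,3}  => 3  1->3 ok
  [15] x  {1,3}  => 3  3->3 ok
  [16] x  {1,3}  => 3  3->3 ok
  [17] x  {1,3}  => 3  3->3 ok
  [18] y  {2}  => 2  3->2 ok
  [19] x  {1,3}  => 3  2->3 ok
  [20] x  {1,3}  => 3  3->3 ok
  [21] x  {1,3}  => 3  3->3 ok
  [22] x  {1,3}  => 3  3->3 ok
  [23] y  {2}  => 2  3->2 ok
  [24] z  {0}  => 0  2->0 ok

0,1,1,1,1,3,3,3,2,1,3,2,1,1,3,3,3,3,2,3,3,3,3,2,0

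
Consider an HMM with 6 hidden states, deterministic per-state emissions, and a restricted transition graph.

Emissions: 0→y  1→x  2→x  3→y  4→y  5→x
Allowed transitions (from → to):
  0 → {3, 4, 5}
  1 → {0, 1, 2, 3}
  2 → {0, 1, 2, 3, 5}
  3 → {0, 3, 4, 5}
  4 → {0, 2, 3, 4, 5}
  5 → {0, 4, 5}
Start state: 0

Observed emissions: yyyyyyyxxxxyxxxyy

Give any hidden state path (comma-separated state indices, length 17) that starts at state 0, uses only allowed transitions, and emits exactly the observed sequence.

0,4,3,0,3,4,4,5,5,5,5,4,2,1,2,0,4

  t0 'y' -> {0,3,4}, take 0 (start)
  t1 'y' -> {0,3,4}, take 4 (0->4 ok)
  t2 'y' -> {0,3,4}, take 3 (4->3 ok)
  t3 'y' -> {0,3,4}, take 0 (3->0 ok)
  t4 'y' -> {0,3,4}, take 3 (0->3 ok)
  t5 'y' -> {0,3,4}, take 4 (3->4 ok)
  t6 'y' -> {0,3,4}, take 4 (4->4 ok)
  t7 'x' -> {1,2,5}, take 5 (4->5 ok)
  t8 'x' -> {1,2,5}, take 5 (5->5 ok)
  t9 'x' -> {1,2,5}, take 5 (5->5 ok)
  t10 'x' -> {1,2,5}, take 5 (5->5 ok)
  t11 'y' -> {0,3,4}, take 4 (5->4 ok)
  t12 'x' -> {1,2,5}, take 2 (4->2 ok)
  t13 'x' -> {1,2,5}, take 1 (2->1 ok)
  t14 'x' -> {1,2,5}, take 2 (1->2 ok)
  t15 'y' -> {0,3,4}, take 0 (2->0 ok)
  t16 'y' -> {0,3,4}, take 4 (0->4 ok)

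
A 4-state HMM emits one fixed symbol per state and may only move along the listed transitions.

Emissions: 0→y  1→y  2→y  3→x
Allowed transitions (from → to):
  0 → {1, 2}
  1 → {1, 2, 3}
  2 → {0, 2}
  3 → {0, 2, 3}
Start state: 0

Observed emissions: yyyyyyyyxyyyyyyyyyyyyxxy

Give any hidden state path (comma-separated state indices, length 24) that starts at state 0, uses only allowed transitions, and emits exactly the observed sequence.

  [0] y  {0,1,2}  => 0  start
  [1] y  {0,1,2}  => 2  0->2 ok
  [2] y  {0,1,2}  => 0  2->0 ok
  [3] y  {0,1,2}  => 1  0->1 ok
  [4] y  {0,1,2}  => 1  1->1 ok
  [5] y  {0,1,2}  => 1  1->1 ok
  [6] y  {0,1,2}  => 1  1->1 ok
  [7] y  {0,1,2}  => 1  1->1 ok
  [8] x  {3}  => 3  1->3 ok
  [9] y  {0,1,2}  => 0  3->0 ok
  [10] y  {0,1,2}  => 2  0->2 ok
  [11] y  {0,1,2}  => 0  2->0 ok
  [12] y  {0,1,2}  => 2  0->2 ok
  [13] y  {0,1,2}  => 2  2->2 ok
  [14] y  {0,1,2}  => 0  2->0 ok
  [15] y  {0,1,2}  => 2  0->2 ok
  [16] y  {0,1,2}  => 2  2->2 ok
  [17] y  {0,1,2}  => 2  2->2 ok
  [18] y  {0,1,2}  => 2  2->2 ok
  [19] y  {0,1,2}  => 0  2->0 ok
  [20] y  {0,1,2}  => 1  0->1 ok
  [21] x  {3}  => 3  1->3 ok
  [22] x  {3}  => 3  3->3 ok
  [23] y  {0,1,2}  => 2  3->2 ok

0,2,0,1,1,1,1,1,3,0,2,0,2,2,0,2,2,2,2,0,1,3,3,2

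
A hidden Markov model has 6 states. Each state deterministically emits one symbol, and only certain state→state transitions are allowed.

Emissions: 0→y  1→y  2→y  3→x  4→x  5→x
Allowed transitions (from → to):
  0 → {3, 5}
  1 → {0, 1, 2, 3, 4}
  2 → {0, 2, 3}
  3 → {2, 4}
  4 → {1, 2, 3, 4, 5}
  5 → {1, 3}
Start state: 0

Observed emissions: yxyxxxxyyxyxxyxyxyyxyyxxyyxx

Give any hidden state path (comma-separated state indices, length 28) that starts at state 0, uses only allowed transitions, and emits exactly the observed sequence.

  pos 0: y in {0,1,2}, choose 0; start
  pos 1: x in {3,4,5}, choose 5; 0->5 ok
  pos 2: y in {0,1,2}, choose 1; 5->1 ok
  pos 3: x in {3,4,5}, choose 4; 1->4 ok
  pos 4: x in {3,4,5}, choose 4; 4->4 ok
  pos 5: x in {3,4,5}, choose 5; 4->5 ok
  pos 6: x in {3,4,5}, choose 3; 5->3 ok
  pos 7: y in {0,1,2}, choose 2; 3->2 ok
  pos 8: y in {0,1,2}, choose 2; 2->2 ok
  pos 9: x in {3,4,5}, choose 3; 2->3 ok
  pos 10: y in {0,1,2}, choose 2; 3->2 ok
  pos 11: x in {3,4,5}, choose 3; 2->3 ok
  pos 12: x in {3,4,5}, choose 4; 3->4 ok
  pos 13: y in {0,1,2}, choose 1; 4->1 ok
  pos 14: x in {3,4,5}, choose 3; 1->3 ok
  pos 15: y in {0,1,2}, choose 2; 3->2 ok
  pos 16: x in {3,4,5}, choose 3; 2->3 ok
  pos 17: y in {0,1,2}, choose 2; 3->2 ok
  pos 18: y in {0,1,2}, choose 2; 2->2 ok
  pos 19: x in {3,4,5}, choose 3; 2->3 ok
  pos 20: y in {0,1,2}, choose 2; 3->2 ok
  pos 21: y in {0,1,2}, choose 2; 2->2 ok
  pos 22: x in {3,4,5}, choose 3; 2->3 ok
  pos 23: x in {3,4,5}, choose 4; 3->4 ok
  pos 24: y in {0,1,2}, choose 2; 4->2 ok
  pos 25: y in {0,1,2}, choose 2; 2->2 ok
  pos 26: x in {3,4,5}, choose 3; 2->3 ok
  pos 27: x in {3,4,5}, choose 4; 3->4 ok

0,5,1,4,4,5,3,2,2,3,2,3,4,1,3,2,3,2,2,3,2,2,3,4,2,2,3,4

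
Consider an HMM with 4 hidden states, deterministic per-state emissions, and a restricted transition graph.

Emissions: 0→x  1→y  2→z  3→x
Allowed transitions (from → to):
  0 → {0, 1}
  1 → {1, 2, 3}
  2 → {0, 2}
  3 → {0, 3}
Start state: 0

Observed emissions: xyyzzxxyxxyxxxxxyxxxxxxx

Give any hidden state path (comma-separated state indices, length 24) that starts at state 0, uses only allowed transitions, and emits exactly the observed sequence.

  t0 'x' -> {0,3}, take 0 (start)
  t1 'y' -> {1}, take 1 (0->1 ok)
  t2 'y' -> {1}, take 1 (1->1 ok)
  t3 'z' -> {2}, take 2 (1->2 ok)
  t4 'z' -> {2}, take 2 (2->2 ok)
  t5 'x' -> {0,3}, take 0 (2->0 ok)
  t6 'x' -> {0,3}, take 0 (0->0 ok)
  t7 'y' -> {1}, take 1 (0->1 ok)
  t8 'x' -> {0,3}, take 3 (1->3 ok)
  t9 'x' -> {0,3}, take 0 (3->0 ok)
  t10 'y' -> {1}, take 1 (0->1 ok)
  t11 'x' -> {0,3}, take 3 (1->3 ok)
  t12 'x' -> {0,3}, take 3 (3->3 ok)
  t13 'x' -> {0,3}, take 3 (3->3 ok)
  t14 'x' -> {0,3}, take 3 (3->3 ok)
  t15 'x' -> {0,3}, take 0 (3->0 ok)
  t16 'y' -> {1}, take 1 (0->1 ok)
  t17 'x' -> {0,3}, take 3 (1->3 ok)
  t18 'x' -> {0,3}, take 3 (3->3 ok)
  t19 'x' -> {0,3}, take 3 (3->3 ok)
  t20 'x' -> {0,3}, take 0 (3->0 ok)
  t21 'x' -> {0,3}, take 0 (0->0 ok)
  t22 'x' -> {0,3}, take 0 (0->0 ok)
  t23 'x' -> {0,3}, take 0 (0->0 ok)

0,1,1,2,2,0,0,1,3,0,1,3,3,3,3,0,1,3,3,3,0,0,0,0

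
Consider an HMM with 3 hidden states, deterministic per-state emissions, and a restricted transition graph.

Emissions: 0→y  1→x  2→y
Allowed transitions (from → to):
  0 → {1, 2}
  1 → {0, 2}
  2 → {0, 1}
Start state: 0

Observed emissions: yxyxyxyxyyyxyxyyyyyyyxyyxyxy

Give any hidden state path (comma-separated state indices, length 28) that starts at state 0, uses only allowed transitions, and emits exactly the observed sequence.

  pos 0: y in {0,2}, choose 0; start
  pos 1: x in {1}, choose 1; 0->1 ok
  pos 2: y in {0,2}, choose 2; 1->2 ok
  pos 3: x in {1}, choose 1; 2->1 ok
  pos 4: y in {0,2}, choose 0; 1->0 ok
  pos 5: x in {1}, choose 1; 0->1 ok
  pos 6: y in {0,2}, choose 0; 1->0 ok
  pos 7: x in {1}, choose 1; 0->1 ok
  pos 8: y in {0,2}, choose 2; 1->2 ok
  pos 9: y in {0,2}, choose 0; 2->0 ok
  pos 10: y in {0,2}, choose 2; 0->2 ok
  pos 11: x in {1}, choose 1; 2->1 ok
  pos 12: y in {0,2}, choose 2; 1->2 ok
  pos 13: x in {1}, choose 1; 2->1 ok
  pos 14: y in {0,2}, choose 0; 1->0 ok
  pos 15: y in {0,2}, choose 2; 0->2 ok
  pos 16: y in {0,2}, choose 0; 2->0 ok
  pos 17: y in {0,2}, choose 2; 0->2 ok
  pos 18: y in {0,2}, choose 0; 2->0 ok
  pos 19: y in {0,2}, choose 2; 0->2 ok
  pos 20: y in {0,2}, choose 0; 2->0 ok
  pos 21: x in {1}, choose 1; 0->1 ok
  pos 22: y in {0,2}, choose 2; 1->2 ok
  pos 23: y in {0,2}, choose 0; 2->0 ok
  pos 24: x in {1}, choose 1; 0->1 ok
  pos 25: y in {0,2}, choose 0; 1->0 ok
  pos 26: x in {1}, choose 1; 0->1 ok
  pos 27: y in {0,2}, choose 2; 1->2 ok

0,1,2,1,0,1,0,1,2,0,2,1,2,1,0,2,0,2,0,2,0,1,2,0,1,0,1,2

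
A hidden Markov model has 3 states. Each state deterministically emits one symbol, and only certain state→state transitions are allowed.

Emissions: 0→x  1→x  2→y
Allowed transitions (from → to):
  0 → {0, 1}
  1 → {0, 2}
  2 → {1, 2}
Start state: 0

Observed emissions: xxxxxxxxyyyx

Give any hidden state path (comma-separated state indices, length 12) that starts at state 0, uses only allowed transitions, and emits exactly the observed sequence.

0,1,0,0,0,1,0,1,2,2,2,1

  0: obs=x cand={0,1} pick 0 [start]
  1: obs=x cand={0,1} pick 1 [0->1 ok]
  2: obs=x cand={0,1} pick 0 [1->0 ok]
  3: obs=x cand={0,1} pick 0 [0->0 ok]
  4: obs=x cand={0,1} pick 0 [0->0 ok]
  5: obs=x cand={0,1} pick 1 [0->1 ok]
  6: obs=x cand={0,1} pick 0 [1->0 ok]
  7: obs=x cand={0,1} pick 1 [0->1 ok]
  8: obs=y cand={2} pick 2 [1->2 ok]
  9: obs=y cand={2} pick 2 [2->2 ok]
  10: obs=y cand={2} pick 2 [2->2 ok]
  11: obs=x cand={0,1} pick 1 [2->1 ok]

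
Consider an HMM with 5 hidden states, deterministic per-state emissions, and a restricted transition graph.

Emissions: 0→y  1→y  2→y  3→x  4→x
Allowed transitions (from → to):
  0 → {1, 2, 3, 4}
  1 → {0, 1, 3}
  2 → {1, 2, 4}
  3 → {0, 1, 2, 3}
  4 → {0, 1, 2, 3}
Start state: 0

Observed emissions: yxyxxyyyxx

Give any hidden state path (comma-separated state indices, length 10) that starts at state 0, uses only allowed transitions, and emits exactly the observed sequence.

  [0] y  {0,1,2}  => 0  start
  [1] x  {3,4}  => 4  0->4 ok
  [2] y  {0,1,2}  => 0  4->0 ok
  [3] x  {3,4}  => 4  0->4 ok
  [4] x  {3,4}  => 3  4->3 ok
  [5] y  {0,1,2}  => 2  3->2 ok
  [6] y  {0,1,2}  => 2  2->2 ok
  [7] y  {0,1,2}  => 1  2->1 ok
  [8] x  {3,4}  => 3  1->3 ok
  [9] x  {3,4}  => 3  3->3 ok

0,4,0,4,3,2,2,1,3,3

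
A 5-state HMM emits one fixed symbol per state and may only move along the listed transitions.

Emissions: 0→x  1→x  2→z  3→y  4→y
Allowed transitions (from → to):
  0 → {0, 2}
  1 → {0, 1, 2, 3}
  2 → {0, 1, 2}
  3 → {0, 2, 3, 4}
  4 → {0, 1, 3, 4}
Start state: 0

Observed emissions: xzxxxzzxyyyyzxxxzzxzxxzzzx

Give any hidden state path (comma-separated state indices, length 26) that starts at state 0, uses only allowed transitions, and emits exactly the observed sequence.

0,2,1,0,0,2,2,1,3,4,3,3,2,1,1,1,2,2,0,2,1,1,2,2,2,0

  pos 0: x in {0,1}, choose 0; start
  pos 1: z in {2}, choose 2; 0->2 ok
  pos 2: x in {0,1}, choose 1; 2->1 ok
  pos 3: x in {0,1}, choose 0; 1->0 ok
  pos 4: x in {0,1}, choose 0; 0->0 ok
  pos 5: z in {2}, choose 2; 0->2 ok
  pos 6: z in {2}, choose 2; 2->2 ok
  pos 7: x in {0,1}, choose 1; 2->1 ok
  pos 8: y in {3,4}, choose 3; 1->3 ok
  pos 9: y in {3,4}, choose 4; 3->4 ok
  pos 10: y in {3,4}, choose 3; 4->3 ok
  pos 11: y in {3,4}, choose 3; 3->3 ok
  pos 12: z in {2}, choose 2; 3->2 ok
  pos 13: x in {0,1}, choose 1; 2->1 ok
  pos 14: x in {0,1}, choose 1; 1->1 ok
  pos 15: x in {0,1}, choose 1; 1->1 ok
  pos 16: z in {2}, choose 2; 1->2 ok
  pos 17: z in {2}, choose 2; 2->2 ok
  pos 18: x in {0,1}, choose 0; 2->0 ok
  pos 19: z in {2}, choose 2; 0->2 ok
  pos 20: x in {0,1}, choose 1; 2->1 ok
  pos 21: x in {0,1}, choose 1; 1->1 ok
  pos 22: z in {2}, choose 2; 1->2 ok
  pos 23: z in {2}, choose 2; 2->2 ok
  pos 24: z in {2}, choose 2; 2->2 ok
  pos 25: x in {0,1}, choose 0; 2->0 ok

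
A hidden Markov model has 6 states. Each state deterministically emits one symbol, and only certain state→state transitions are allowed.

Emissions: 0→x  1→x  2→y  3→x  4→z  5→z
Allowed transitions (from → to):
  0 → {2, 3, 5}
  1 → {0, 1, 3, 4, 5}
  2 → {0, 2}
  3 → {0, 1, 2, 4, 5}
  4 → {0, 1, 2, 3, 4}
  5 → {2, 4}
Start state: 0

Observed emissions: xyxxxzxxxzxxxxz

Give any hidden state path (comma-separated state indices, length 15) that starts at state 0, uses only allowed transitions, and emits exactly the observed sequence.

  t0 'x' -> {0,1,3}, take 0 (start)
  t1 'y' -> {2}, take 2 (0->2 ok)
  t2 'x' -> {0,1,3}, take 0 (2->0 ok)
  t3 'x' -> {0,1,3}, take 3 (0->3 ok)
  t4 'x' -> {0,1,3}, take 1 (3->1 ok)
  t5 'z' -> {4,5}, take 4 (1->4 ok)
  t6 'x' -> {0,1,3}, take 1 (4->1 ok)
  t7 'x' -> {0,1,3}, take 3 (1->3 ok)
  t8 'x' -> {0,1,3}, take 1 (3->1 ok)
  t9 'z' -> {4,5}, take 4 (1->4 ok)
  t10 'x' -> {0,1,3}, take 0 (4->0 ok)
  t11 'x' -> {0,1,3}, take 3 (0->3 ok)
  t12 'x' -> {0,1,3}, take 0 (3->0 ok)
  t13 'x' -> {0,1,3}, take 3 (0->3 ok)
  t14 'z' -> {4,5}, take 5 (3->5 ok)

0,2,0,3,1,4,1,3,1,4,0,3,0,3,5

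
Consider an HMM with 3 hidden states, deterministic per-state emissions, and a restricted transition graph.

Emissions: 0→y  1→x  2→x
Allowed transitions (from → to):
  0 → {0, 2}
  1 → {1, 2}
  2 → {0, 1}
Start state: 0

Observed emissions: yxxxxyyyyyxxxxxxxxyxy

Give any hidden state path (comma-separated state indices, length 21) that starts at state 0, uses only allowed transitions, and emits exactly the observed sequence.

  pos 0: y in {0}, choose 0; start
  pos 1: x in {1,2}, choose 2; 0->2 ok
  pos 2: x in {1,2}, choose 1; 2->1 ok
  pos 3: x in {1,2}, choose 1; 1->1 ok
  pos 4: x in {1,2}, choose 2; 1->2 ok
  pos 5: y in {0}, choose 0; 2->0 ok
  pos 6: y in {0}, choose 0; 0->0 ok
  pos 7: y in {0}, choose 0; 0->0 ok
  pos 8: y in {0}, choose 0; 0->0 ok
  pos 9: y in {0}, choose 0; 0->0 ok
  pos 10: x in {1,2}, choose 2; 0->2 ok
  pos 11: x in {1,2}, choose 1; 2->1 ok
  pos 12: x in {1,2}, choose 1; 1->1 ok
  pos 13: x in {1,2}, choose 1; 1->1 ok
  pos 14: x in {1,2}, choose 1; 1->1 ok
  pos 15: x in {1,2}, choose 1; 1->1 ok
  pos 16: x in {1,2}, choose 1; 1->1 ok
  pos 17: x in {1,2}, choose 2; 1->2 ok
  pos 18: y in {0}, choose 0; 2->0 ok
  pos 19: x in {1,2}, choose 2; 0->2 ok
  pos 20: y in {0}, choose 0; 2->0 ok

0,2,1,1,2,0,0,0,0,0,2,1,1,1,1,1,1,2,0,2,0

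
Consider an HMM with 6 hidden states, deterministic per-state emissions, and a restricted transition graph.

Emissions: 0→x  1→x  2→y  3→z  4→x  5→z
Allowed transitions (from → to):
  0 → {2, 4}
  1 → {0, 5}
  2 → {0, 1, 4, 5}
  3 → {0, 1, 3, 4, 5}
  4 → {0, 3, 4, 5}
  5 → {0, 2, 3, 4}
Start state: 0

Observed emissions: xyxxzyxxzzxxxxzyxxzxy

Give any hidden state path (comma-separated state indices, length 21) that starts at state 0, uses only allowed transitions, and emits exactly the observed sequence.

  0: obs=x cand={0,1,4} pick 0 [start]
  1: obs=y cand={2} pick 2 [0->2 ok]
  2: obs=x cand={0,1,4} pick 4 [2->4 ok]
  3: obs=x cand={0,1,4} pick 4 [4->4 ok]
  4: obs=z cand={3,5} pick 5 [4->5 ok]
  5: obs=y cand={2} pick 2 [5->2 ok]
  6: obs=x cand={0,1,4} pick 0 [2->0 ok]
  7: obs=x cand={0,1,4} pick 4 [0->4 ok]
  8: obs=z cand={3,5} pick 3 [4->3 ok]
  9: obs=z cand={3,5} pick 5 [3->5 ok]
  10: obs=x cand={0,1,4} pick 0 [5->0 ok]
  11: obs=x cand={0,1,4} pick 4 [0->4 ok]
  12: obs=x cand={0,1,4} pick 0 [4->0 ok]
  13: obs=x cand={0,1,4} pick 4 [0->4 ok]
  14: obs=z cand={3,5} pick 5 [4->5 ok]
  15: obs=y cand={2} pick 2 [5->2 ok]
  16: obs=x cand={0,1,4} pick 4 [2->4 ok]
  17: obs=x cand={0,1,4} pick 4 [4->4 ok]
  18: obs=z cand={3,5} pick 3 [4->3 ok]
  19: obs=x cand={0,1,4} pick 0 [3->0 ok]
  20: obs=y cand={2} pick 2 [0->2 ok]

0,2,4,4,5,2,0,4,3,5,0,4,0,4,5,2,4,4,3,0,2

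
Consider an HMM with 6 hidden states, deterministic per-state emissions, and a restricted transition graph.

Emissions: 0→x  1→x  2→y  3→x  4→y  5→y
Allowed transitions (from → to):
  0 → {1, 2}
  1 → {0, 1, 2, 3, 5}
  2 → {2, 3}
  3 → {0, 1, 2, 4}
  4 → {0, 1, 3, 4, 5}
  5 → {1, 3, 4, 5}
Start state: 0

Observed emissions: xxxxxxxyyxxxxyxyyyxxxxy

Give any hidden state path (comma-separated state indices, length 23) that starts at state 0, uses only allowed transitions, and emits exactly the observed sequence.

0,1,1,3,1,0,1,2,2,3,0,1,0,2,3,2,2,2,3,0,1,0,2

  t0 'x' -> {0,1,3}, take 0 (start)
  t1 'x' -> {0,1,3}, take 1 (0->1 ok)
  t2 'x' -> {0,1,3}, take 1 (1->1 ok)
  t3 'x' -> {0,1,3}, take 3 (1->3 ok)
  t4 'x' -> {0,1,3}, take 1 (3->1 ok)
  t5 'x' -> {0,1,3}, take 0 (1->0 ok)
  t6 'x' -> {0,1,3}, take 1 (0->1 ok)
  t7 'y' -> {2,4,5}, take 2 (1->2 ok)
  t8 'y' -> {2,4,5}, take 2 (2->2 ok)
  t9 'x' -> {0,1,3}, take 3 (2->3 ok)
  t10 'x' -> {0,1,3}, take 0 (3->0 ok)
  t11 'x' -> {0,1,3}, take 1 (0->1 ok)
  t12 'x' -> {0,1,3}, take 0 (1->0 ok)
  t13 'y' -> {2,4,5}, take 2 (0->2 ok)
  t14 'x' -> {0,1,3}, take 3 (2->3 ok)
  t15 'y' -> {2,4,5}, take 2 (3->2 ok)
  t16 'y' -> {2,4,5}, take 2 (2->2 ok)
  t17 'y' -> {2,4,5}, take 2 (2->2 ok)
  t18 'x' -> {0,1,3}, take 3 (2->3 ok)
  t19 'x' -> {0,1,3}, take 0 (3->0 ok)
  t20 'x' -> {0,1,3}, take 1 (0->1 ok)
  t21 'x' -> {0,1,3}, take 0 (1->0 ok)
  t22 'y' -> {2,4,5}, take 2 (0->2 ok)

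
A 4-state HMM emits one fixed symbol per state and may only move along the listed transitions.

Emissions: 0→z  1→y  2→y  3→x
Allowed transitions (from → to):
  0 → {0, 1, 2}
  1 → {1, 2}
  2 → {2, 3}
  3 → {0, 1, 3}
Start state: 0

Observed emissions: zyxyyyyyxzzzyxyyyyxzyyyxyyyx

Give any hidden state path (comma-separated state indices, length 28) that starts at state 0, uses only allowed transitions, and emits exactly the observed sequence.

0,2,3,1,1,2,2,2,3,0,0,0,2,3,1,1,2,2,3,0,1,2,2,3,1,2,2,3

  [0] z  {0}  => 0  start
  [1] y  {1,2}  => 2  0->2 ok
  [2] x  {3}  => 3  2->3 ok
  [3] y  {1,2}  => 1  3->1 ok
  [4] y  {1,2}  => 1  1->1 ok
  [5] y  {1,2}  => 2  1->2 ok
  [6] y  {1,2}  => 2  2->2 ok
  [7] y  {1,2}  => 2  2->2 ok
  [8] x  {3}  => 3  2->3 ok
  [9] z  {0}  => 0  3->0 ok
  [10] z  {0}  => 0  0->0 ok
  [11] z  {0}  => 0  0->0 ok
  [12] y  {1,2}  => 2  0->2 ok
  [13] x  {3}  => 3  2->3 ok
  [14] y  {1,2}  => 1  3->1 ok
  [15] y  {1,2}  => 1  1->1 ok
  [16] y  {1,2}  => 2  1->2 ok
  [17] y  {1,2}  => 2  2->2 ok
  [18] x  {3}  => 3  2->3 ok
  [19] z  {0}  => 0  3->0 ok
  [20] y  {1,2}  => 1  0->1 ok
  [21] y  {1,2}  => 2  1->2 ok
  [22] y  {1,2}  => 2  2->2 ok
  [23] x  {3}  => 3  2->3 ok
  [24] y  {1,2}  => 1  3->1 ok
  [25] y  {1,2}  => 2  1->2 ok
  [26] y  {1,2}  => 2  2->2 ok
  [27] x  {3}  => 3  2->3 ok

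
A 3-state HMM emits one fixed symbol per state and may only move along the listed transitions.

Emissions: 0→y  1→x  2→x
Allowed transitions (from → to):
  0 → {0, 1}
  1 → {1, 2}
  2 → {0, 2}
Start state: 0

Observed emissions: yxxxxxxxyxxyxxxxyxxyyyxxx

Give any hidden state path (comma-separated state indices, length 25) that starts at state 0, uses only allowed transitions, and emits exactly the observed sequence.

0,1,1,2,2,2,2,2,0,1,2,0,1,1,1,2,0,1,2,0,0,0,1,2,2

  pos 0: y in {0}, choose 0; start
  pos 1: x in {1,2}, choose 1; 0->1 ok
  pos 2: x in {1,2}, choose 1; 1->1 ok
  pos 3: x in {1,2}, choose 2; 1->2 ok
  pos 4: x in {1,2}, choose 2; 2->2 ok
  pos 5: x in {1,2}, choose 2; 2->2 ok
  pos 6: x in {1,2}, choose 2; 2->2 ok
  pos 7: x in {1,2}, choose 2; 2->2 ok
  pos 8: y in {0}, choose 0; 2->0 ok
  pos 9: x in {1,2}, choose 1; 0->1 ok
  pos 10: x in {1,2}, choose 2; 1->2 ok
  pos 11: y in {0}, choose 0; 2->0 ok
  pos 12: x in {1,2}, choose 1; 0->1 ok
  pos 13: x in {1,2}, choose 1; 1->1 ok
  pos 14: x in {1,2}, choose 1; 1->1 ok
  pos 15: x in {1,2}, choose 2; 1->2 ok
  pos 16: y in {0}, choose 0; 2->0 ok
  pos 17: x in {1,2}, choose 1; 0->1 ok
  pos 18: x in {1,2}, choose 2; 1->2 ok
  pos 19: y in {0}, choose 0; 2->0 ok
  pos 20: y in {0}, choose 0; 0->0 ok
  pos 21: y in {0}, choose 0; 0->0 ok
  pos 22: x in {1,2}, choose 1; 0->1 ok
  pos 23: x in {1,2}, choose 2; 1->2 ok
  pos 24: x in {1,2}, choose 2; 2->2 ok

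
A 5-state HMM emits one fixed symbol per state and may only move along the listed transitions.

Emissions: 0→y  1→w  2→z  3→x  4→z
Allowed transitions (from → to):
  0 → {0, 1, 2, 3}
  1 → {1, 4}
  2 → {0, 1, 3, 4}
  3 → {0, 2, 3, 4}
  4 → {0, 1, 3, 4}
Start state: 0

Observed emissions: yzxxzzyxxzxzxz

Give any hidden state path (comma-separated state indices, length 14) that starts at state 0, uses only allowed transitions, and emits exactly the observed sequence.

  [0] y  {0}  => 0  start
  [1] z  {2,4}  => 2  0->2 ok
  [2] x  {3}  => 3  2->3 ok
  [3] x  {3}  => 3  3->3 ok
  [4] z  {2,4}  => 2  3->2 ok
  [5] z  {2,4}  => 4  2->4 ok
  [6] y  {0}  => 0  4->0 ok
  [7] x  {3}  => 3  0->3 ok
  [8] x  {3}  => 3  3->3 ok
  [9] z  {2,4}  => 4  3->4 ok
  [10] x  {3}  => 3  4->3 ok
  [11] z  {2,4}  => 2  3->2 ok
  [12] x  {3}  => 3  2->3 ok
  [13] z  {2,4}  => 2  3->2 ok

0,2,3,3,2,4,0,3,3,4,3,2,3,2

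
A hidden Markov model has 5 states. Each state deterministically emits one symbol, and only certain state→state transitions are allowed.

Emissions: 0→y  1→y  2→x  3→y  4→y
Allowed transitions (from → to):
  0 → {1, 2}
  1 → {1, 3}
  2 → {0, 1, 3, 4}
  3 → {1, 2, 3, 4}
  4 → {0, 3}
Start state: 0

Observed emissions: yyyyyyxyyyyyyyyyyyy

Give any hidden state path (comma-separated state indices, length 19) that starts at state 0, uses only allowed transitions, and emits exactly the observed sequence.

  0: obs=y cand={0,1,3,4} pick 0 [start]
  1: obs=y cand={0,1,3,4} pick 1 [0->1 ok]
  2: obs=y cand={0,1,3,4} pick 1 [1->1 ok]
  3: obs=y cand={0,1,3,4} pick 3 [1->3 ok]
  4: obs=y cand={0,1,3,4} pick 4 [3->4 ok]
  5: obs=y cand={0,1,3,4} pick 0 [4->0 ok]
  6: obs=x cand={2} pick 2 [0->2 ok]
  7: obs=y cand={0,1,3,4} pick 3 [2->3 ok]
  8: obs=y cand={0,1,3,4} pick 1 [3->1 ok]
  9: obs=y cand={0,1,3,4} pick 3 [1->3 ok]
  10: obs=y cand={0,1,3,4} pick 4 [3->4 ok]
  11: obs=y cand={0,1,3,4} pick 3 [4->3 ok]
  12: obs=y cand={0,1,3,4} pick 3 [3->3 ok]
  13: obs=y cand={0,1,3,4} pick 1 [3->1 ok]
  14: obs=y cand={0,1,3,4} pick 1 [1->1 ok]
  15: obs=y cand={0,1,3,4} pick 1 [1->1 ok]
  16: obs=y cand={0,1,3,4} pick 3 [1->3 ok]
  17: obs=y cand={0,1,3,4} pick 1 [3->1 ok]
  18: obs=y cand={0,1,3,4} pick 3 [1->3 ok]

0,1,1,3,4,0,2,3,1,3,4,3,3,1,1,1,3,1,3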